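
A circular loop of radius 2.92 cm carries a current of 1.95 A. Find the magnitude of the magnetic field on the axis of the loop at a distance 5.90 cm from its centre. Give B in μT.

B ≈ 3.66 μT

On the axis of a circular loop, B = μ₀IR² / [2(R²+z²)^(3/2)].
R² + z² = (0.0292)² + (0.059)² = 0.004334 m², and (R²+z²)^(3/2) = 2.85×10⁻⁴ m³.
B = (4π×10⁻⁷ × 1.95 × 0.0008526) / (2 × 2.85×10⁻⁴) = 3.66×10⁻⁶ T.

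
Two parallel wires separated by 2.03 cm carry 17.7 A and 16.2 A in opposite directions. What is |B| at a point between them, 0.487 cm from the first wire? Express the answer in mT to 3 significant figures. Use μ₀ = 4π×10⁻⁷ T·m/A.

Each long wire gives B = μ₀I/(2πd). Distances are d₁ = 0.00487 m and d₂ = 0.01543 m.
B₁ = 7.27×10⁻⁴ T, B₂ = 2.10×10⁻⁴ T.
Between antiparallel currents both contributions point the same way, so they add. B = B₁ + B₂ = 7.27×10⁻⁴ + 2.10×10⁻⁴ = 9.37×10⁻⁴ T.

B ≈ 0.937 mT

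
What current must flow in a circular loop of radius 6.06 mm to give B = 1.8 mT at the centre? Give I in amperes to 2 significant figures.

At the centre of a circular loop B = μ₀I/(2R), so I = 2RB/μ₀.
With R = 0.00606 m, I = 2 × 0.00606 × 1.80×10⁻³ / (4π×10⁻⁷) = 17.4 A.

I ≈ 17 A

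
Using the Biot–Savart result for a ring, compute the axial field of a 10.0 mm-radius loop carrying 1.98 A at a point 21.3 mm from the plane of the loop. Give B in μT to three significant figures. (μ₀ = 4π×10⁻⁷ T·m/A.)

B ≈ 9.55 μT

On the axis of a circular loop, B = μ₀IR² / [2(R²+z²)^(3/2)].
R² + z² = (0.01)² + (0.0213)² = 0.0005537 m², and (R²+z²)^(3/2) = 1.30×10⁻⁵ m³.
B = (4π×10⁻⁷ × 1.98 × 0.0001) / (2 × 1.30×10⁻⁵) = 9.55×10⁻⁶ T.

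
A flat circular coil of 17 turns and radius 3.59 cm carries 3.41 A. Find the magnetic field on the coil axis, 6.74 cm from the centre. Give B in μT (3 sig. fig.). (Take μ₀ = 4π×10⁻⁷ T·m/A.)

B ≈ 105 μT

For an N-turn flat coil, B = Nμ₀IR²/[2(R²+z²)^(3/2)] with R = 0.0359 m, z = 0.0674 m.
B = 17 × 6.20×10⁻⁶ T = 1.05×10⁻⁴ T.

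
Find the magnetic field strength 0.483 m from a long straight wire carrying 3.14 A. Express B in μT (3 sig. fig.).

B ≈ 1.30 μT

For an infinitely long straight wire, B = μ₀I/(2πd).
B = (4π×10⁻⁷ × 3.14) / (2π × 0.483) = 1.30×10⁻⁶ T.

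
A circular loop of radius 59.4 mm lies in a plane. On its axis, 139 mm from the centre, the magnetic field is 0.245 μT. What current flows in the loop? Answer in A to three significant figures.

On the axis of a loop, B = μ₀IR²/[2(R²+z²)^(3/2)], so I = 2B(R²+z²)^(3/2)/(μ₀R²).
R² + z² = 0.003528 + 0.01932 = 0.02285 m²; raised to 3/2 gives 3.45×10⁻³ m³.
I = 2 × 2.45×10⁻⁷ × 3.45×10⁻³ / (1.26×10⁻⁶ × 0.003528) = 0.382 A.

I ≈ 0.382 A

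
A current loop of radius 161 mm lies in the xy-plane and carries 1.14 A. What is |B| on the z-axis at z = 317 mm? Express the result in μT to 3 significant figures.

B ≈ 0.413 μT

On the axis of a circular loop, B = μ₀IR² / [2(R²+z²)^(3/2)].
R² + z² = (0.161)² + (0.317)² = 0.1264 m², and (R²+z²)^(3/2) = 4.49×10⁻² m³.
B = (4π×10⁻⁷ × 1.14 × 0.02592) / (2 × 4.49×10⁻²) = 4.13×10⁻⁷ T.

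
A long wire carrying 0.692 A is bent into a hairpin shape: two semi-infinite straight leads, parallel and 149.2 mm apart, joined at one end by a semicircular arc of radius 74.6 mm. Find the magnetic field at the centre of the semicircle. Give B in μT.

B ≈ 4.77 μT

The semicircular arc contributes B_arc = μ₀I·π/(4πR) = μ₀I/(4R) = 2.91×10⁻⁶ T.
Each semi-infinite lead is at perpendicular distance R = 0.0746 m from the centre, with the perpendicular foot at its near end, so it contributes μ₀I/(4πR); both point the same way, together 1.86×10⁻⁶ T.
Arc and leads all point the same direction: B = 2.91×10⁻⁶ + 1.86×10⁻⁶ = 4.77×10⁻⁶ T.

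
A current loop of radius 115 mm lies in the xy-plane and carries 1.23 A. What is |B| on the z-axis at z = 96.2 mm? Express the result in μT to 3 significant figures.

On the axis of a circular loop, B = μ₀IR² / [2(R²+z²)^(3/2)].
R² + z² = (0.115)² + (0.0962)² = 0.02248 m², and (R²+z²)^(3/2) = 3.37×10⁻³ m³.
B = (4π×10⁻⁷ × 1.23 × 0.01323) / (2 × 3.37×10⁻³) = 3.03×10⁻⁶ T.

B ≈ 3.03 μT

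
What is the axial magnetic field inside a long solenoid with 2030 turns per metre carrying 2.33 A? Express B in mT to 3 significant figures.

Inside a long solenoid, B = μ₀nI with n = 2030 turns/m.
B = 4π×10⁻⁷ × 2030 × 2.33 = 5.94×10⁻³ T.

B ≈ 5.94 mT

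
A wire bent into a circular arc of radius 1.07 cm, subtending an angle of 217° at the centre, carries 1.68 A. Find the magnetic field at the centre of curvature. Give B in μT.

The Biot–Savart field of a circular arc at its centre is B = μ₀Iφ/(4πR), with φ = 3.787 rad.
B = (4π×10⁻⁷ × 1.68 × 3.787) / (4π × 0.0107) = 5.95×10⁻⁵ T.

B ≈ 59.5 μT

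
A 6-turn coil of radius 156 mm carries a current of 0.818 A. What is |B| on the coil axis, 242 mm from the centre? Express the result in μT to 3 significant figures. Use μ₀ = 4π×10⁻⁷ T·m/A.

B ≈ 3.14 μT

For an N-turn flat coil, B = Nμ₀IR²/[2(R²+z²)^(3/2)] with R = 0.156 m, z = 0.242 m.
B = 6 × 5.24×10⁻⁷ T = 3.14×10⁻⁶ T.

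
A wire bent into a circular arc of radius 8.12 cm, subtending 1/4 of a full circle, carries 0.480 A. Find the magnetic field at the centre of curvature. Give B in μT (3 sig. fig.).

B ≈ 0.929 μT

The Biot–Savart field of a circular arc at its centre is B = μ₀Iφ/(4πR), with φ = 1.571 rad.
B = (4π×10⁻⁷ × 0.480 × 1.571) / (4π × 0.0812) = 9.29×10⁻⁷ T.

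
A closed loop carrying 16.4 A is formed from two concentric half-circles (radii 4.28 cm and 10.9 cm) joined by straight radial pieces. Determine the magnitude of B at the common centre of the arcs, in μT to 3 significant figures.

The radial connectors point toward the centre, so dl × r̂ = 0 and they contribute nothing.
Each semicircle gives μ₀I/(4R): inner arc 1.20×10⁻⁴ T, outer arc 4.73×10⁻⁵ T.
The two arcs carry current in opposite angular senses, so their fields oppose: B = |1.20×10⁻⁴ − 4.73×10⁻⁵| = 7.31×10⁻⁵ T.

B ≈ 73.1 μT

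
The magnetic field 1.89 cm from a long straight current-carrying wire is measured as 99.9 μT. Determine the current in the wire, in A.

I ≈ 9.44 A

For a long straight wire B = μ₀I/(2πd), so I = 2πdB/μ₀.
I = 2π × 0.0189 × 9.99×10⁻⁵ / (4π×10⁻⁷) = 9.44 A.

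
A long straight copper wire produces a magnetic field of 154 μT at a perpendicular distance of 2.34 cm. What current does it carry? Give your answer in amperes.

I ≈ 18.0 A

For a long straight wire B = μ₀I/(2πd), so I = 2πdB/μ₀.
I = 2π × 0.0234 × 1.54×10⁻⁴ / (4π×10⁻⁷) = 18.0 A.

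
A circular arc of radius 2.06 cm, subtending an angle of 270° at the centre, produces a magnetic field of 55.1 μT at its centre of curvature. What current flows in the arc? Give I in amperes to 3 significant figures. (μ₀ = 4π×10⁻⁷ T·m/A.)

For a circular arc, B = μ₀Iφ/(4πR) with φ in radians; here φ = 4.712 rad.
So I = 4πRB/(μ₀φ) = 4π × 0.0206 × 5.51×10⁻⁵ / (4π×10⁻⁷ × 4.712) = 2.41 A.

I ≈ 2.41 A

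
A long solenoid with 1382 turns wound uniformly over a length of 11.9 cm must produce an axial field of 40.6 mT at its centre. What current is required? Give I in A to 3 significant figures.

I ≈ 2.78 A

Inside a long solenoid B = μ₀nI with n = 1.161×10⁴ m⁻¹, so I = B/(μ₀n).
I = 4.06×10⁻² / (4π×10⁻⁷ × 1.161×10⁴) = 2.78 A.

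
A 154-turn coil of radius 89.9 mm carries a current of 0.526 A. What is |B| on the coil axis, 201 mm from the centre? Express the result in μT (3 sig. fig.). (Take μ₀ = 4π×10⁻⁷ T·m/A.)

B ≈ 38.5 μT

For an N-turn flat coil, B = Nμ₀IR²/[2(R²+z²)^(3/2)] with R = 0.0899 m, z = 0.201 m.
B = 154 × 2.50×10⁻⁷ T = 3.85×10⁻⁵ T.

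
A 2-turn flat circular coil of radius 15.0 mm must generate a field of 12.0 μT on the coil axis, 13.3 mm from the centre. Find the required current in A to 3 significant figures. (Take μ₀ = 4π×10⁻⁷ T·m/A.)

I ≈ 0.342 A

For an N-turn coil, B = Nμ₀IR²/[2(R²+z²)^(3/2)] with R = 0.015 m, z = 0.0133 m, so I = 2B(R²+z²)^(3/2)/(Nμ₀R²) = 2 × 1.20×10⁻⁵ × 8.06×10⁻⁶ / (2 × 4π×10⁻⁷ × 0.000225) = 0.342 A.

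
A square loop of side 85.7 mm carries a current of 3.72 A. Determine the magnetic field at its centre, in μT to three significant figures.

Each side is a finite straight segment at perpendicular distance d = a/(2 tan(π/4)) = 0.04285 m from the centre, with end-angles ±π/4.
One side contributes B₁ = (μ₀I/4πd)·2 sin(π/4) = 1.23×10⁻⁵ T.
All 4 sides add in the same direction: B = 4 × 1.23×10⁻⁵ = 4.91×10⁻⁵ T.

B ≈ 49.1 μT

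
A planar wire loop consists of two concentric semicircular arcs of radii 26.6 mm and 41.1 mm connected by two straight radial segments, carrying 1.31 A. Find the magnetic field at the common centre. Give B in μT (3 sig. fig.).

The radial connectors point toward the centre, so dl × r̂ = 0 and they contribute nothing.
Each semicircle gives μ₀I/(4R): inner arc 1.55×10⁻⁵ T, outer arc 1.00×10⁻⁵ T.
The two arcs carry current in opposite angular senses, so their fields oppose: B = |1.55×10⁻⁵ − 1.00×10⁻⁵| = 5.46×10⁻⁶ T.

B ≈ 5.46 μT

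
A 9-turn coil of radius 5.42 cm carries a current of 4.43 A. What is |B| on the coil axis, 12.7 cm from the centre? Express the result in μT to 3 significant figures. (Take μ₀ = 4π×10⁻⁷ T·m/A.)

B ≈ 28.0 μT

For an N-turn flat coil, B = Nμ₀IR²/[2(R²+z²)^(3/2)] with R = 0.0542 m, z = 0.127 m.
B = 9 × 3.11×10⁻⁶ T = 2.80×10⁻⁵ T.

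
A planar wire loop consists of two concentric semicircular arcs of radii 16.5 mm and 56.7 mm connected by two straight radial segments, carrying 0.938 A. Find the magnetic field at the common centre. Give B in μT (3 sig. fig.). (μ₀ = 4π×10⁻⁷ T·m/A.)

B ≈ 12.7 μT

The radial connectors point toward the centre, so dl × r̂ = 0 and they contribute nothing.
Each semicircle gives μ₀I/(4R): inner arc 1.79×10⁻⁵ T, outer arc 5.20×10⁻⁶ T.
The two arcs carry current in opposite angular senses, so their fields oppose: B = |1.79×10⁻⁵ − 5.20×10⁻⁶| = 1.27×10⁻⁵ T.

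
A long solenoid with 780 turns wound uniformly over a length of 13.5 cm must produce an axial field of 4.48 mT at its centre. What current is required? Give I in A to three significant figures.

I ≈ 0.617 A

Inside a long solenoid B = μ₀nI with n = 5778 m⁻¹, so I = B/(μ₀n).
I = 4.48×10⁻³ / (4π×10⁻⁷ × 5778) = 0.617 A.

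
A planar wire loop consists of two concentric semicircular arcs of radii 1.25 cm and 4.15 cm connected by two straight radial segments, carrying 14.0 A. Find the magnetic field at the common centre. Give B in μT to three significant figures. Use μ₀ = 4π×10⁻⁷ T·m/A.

B ≈ 246 μT

The radial connectors point toward the centre, so dl × r̂ = 0 and they contribute nothing.
Each semicircle gives μ₀I/(4R): inner arc 3.52×10⁻⁴ T, outer arc 1.06×10⁻⁴ T.
The two arcs carry current in opposite angular senses, so their fields oppose: B = |3.52×10⁻⁴ − 1.06×10⁻⁴| = 2.46×10⁻⁴ T.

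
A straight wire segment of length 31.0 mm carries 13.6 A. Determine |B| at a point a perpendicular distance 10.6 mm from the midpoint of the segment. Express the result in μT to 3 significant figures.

For a finite straight segment, B = (μ₀I/4πd)(sinθ₁ + sinθ₂), where θ₁, θ₂ are the angles from the perpendicular to each end.
The perpendicular from the point meets the wire at its midpoint, so each end is L/2 = 0.0155 m away along the wire.
sinθ₁ = 0.0155/√(0.0155²+0.0106²) = 0.8254; sinθ₂ = 0.0155/√(0.0155²+0.0106²) = 0.8254.
B = (4π×10⁻⁷ × 13.6) / (4π × 0.0106) × (0.8254 + 0.8254) = 2.12×10⁻⁴ T.

B ≈ 212 μT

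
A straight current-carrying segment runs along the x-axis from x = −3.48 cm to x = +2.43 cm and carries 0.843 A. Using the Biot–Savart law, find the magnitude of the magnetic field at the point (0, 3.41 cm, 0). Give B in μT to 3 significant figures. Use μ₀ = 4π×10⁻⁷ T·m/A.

For a finite straight segment, B = (μ₀I/4πd)(sinθ₁ + sinθ₂), where θ₁, θ₂ are the angles from the perpendicular to each end.
The perpendicular distance is d = 0.0341 m; the end-offsets along the wire are a = 0.0348 m and b = 0.0243 m.
sinθ₁ = 0.0348/√(0.0348²+0.0341²) = 0.7143; sinθ₂ = 0.0243/√(0.0243²+0.0341²) = 0.5803.
B = (4π×10⁻⁷ × 0.843) / (4π × 0.0341) × (0.7143 + 0.5803) = 3.20×10⁻⁶ T.

B ≈ 3.20 μT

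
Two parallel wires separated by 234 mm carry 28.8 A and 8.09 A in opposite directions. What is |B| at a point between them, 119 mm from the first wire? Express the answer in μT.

Each long wire gives B = μ₀I/(2πd). Distances are d₁ = 0.119 m and d₂ = 0.115 m.
B₁ = 4.84×10⁻⁵ T, B₂ = 1.41×10⁻⁵ T.
Between antiparallel currents both contributions point the same way, so they add. B = B₁ + B₂ = 4.84×10⁻⁵ + 1.41×10⁻⁵ = 6.25×10⁻⁵ T.

B ≈ 62.5 μT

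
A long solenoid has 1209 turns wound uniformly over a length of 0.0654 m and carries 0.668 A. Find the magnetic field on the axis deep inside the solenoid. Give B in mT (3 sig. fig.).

Inside a long solenoid, B = μ₀nI with n = 1.849×10⁴ turns/m.
B = 4π×10⁻⁷ × 1.849×10⁴ × 0.668 = 1.55×10⁻² T.

B ≈ 15.5 mT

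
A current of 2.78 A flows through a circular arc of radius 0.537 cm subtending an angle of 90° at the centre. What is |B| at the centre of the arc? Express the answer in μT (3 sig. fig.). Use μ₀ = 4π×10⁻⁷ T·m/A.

B ≈ 81.3 μT

The Biot–Savart field of a circular arc at its centre is B = μ₀Iφ/(4πR), with φ = 1.571 rad.
B = (4π×10⁻⁷ × 2.78 × 1.571) / (4π × 0.00537) = 8.13×10⁻⁵ T.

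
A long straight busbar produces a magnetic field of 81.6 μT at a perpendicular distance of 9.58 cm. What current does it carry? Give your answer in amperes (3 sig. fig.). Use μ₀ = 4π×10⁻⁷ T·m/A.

I ≈ 39.1 A

For a long straight wire B = μ₀I/(2πd), so I = 2πdB/μ₀.
I = 2π × 0.0958 × 8.16×10⁻⁵ / (4π×10⁻⁷) = 39.1 A.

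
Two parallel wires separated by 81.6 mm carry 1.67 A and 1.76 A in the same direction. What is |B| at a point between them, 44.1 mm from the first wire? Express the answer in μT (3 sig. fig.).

B ≈ 1.81 μT

Each long wire gives B = μ₀I/(2πd). Distances are d₁ = 0.0441 m and d₂ = 0.0375 m.
B₁ = 7.57×10⁻⁶ T, B₂ = 9.39×10⁻⁶ T.
Between parallel currents the two contributions point in opposite directions, so they subtract. B = |B₁ − B₂| = |7.57×10⁻⁶ − 9.39×10⁻⁶| = 1.81×10⁻⁶ T.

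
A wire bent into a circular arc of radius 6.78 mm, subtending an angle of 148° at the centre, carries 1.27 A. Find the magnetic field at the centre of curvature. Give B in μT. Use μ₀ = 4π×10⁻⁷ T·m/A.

B ≈ 48.4 μT

The Biot–Savart field of a circular arc at its centre is B = μ₀Iφ/(4πR), with φ = 2.583 rad.
B = (4π×10⁻⁷ × 1.27 × 2.583) / (4π × 0.00678) = 4.84×10⁻⁵ T.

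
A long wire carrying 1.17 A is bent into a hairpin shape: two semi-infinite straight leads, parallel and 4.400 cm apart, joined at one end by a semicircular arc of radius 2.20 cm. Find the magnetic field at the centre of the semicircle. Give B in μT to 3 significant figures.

The semicircular arc contributes B_arc = μ₀I·π/(4πR) = μ₀I/(4R) = 1.67×10⁻⁵ T.
Each semi-infinite lead is at perpendicular distance R = 0.022 m from the centre, with the perpendicular foot at its near end, so it contributes μ₀I/(4πR); both point the same way, together 1.06×10⁻⁵ T.
Arc and leads all point the same direction: B = 1.67×10⁻⁵ + 1.06×10⁻⁵ = 2.73×10⁻⁵ T.

B ≈ 27.3 μT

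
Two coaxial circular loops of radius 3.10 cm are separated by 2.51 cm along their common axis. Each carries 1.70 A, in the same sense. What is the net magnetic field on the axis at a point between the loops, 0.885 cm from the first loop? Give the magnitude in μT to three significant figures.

Each loop contributes B = μ₀IR²/[2(R²+z²)^(3/2)] on the axis, with z measured from that loop.
Loop 1 (z = 0.00885 m): B₁ = 3.06×10⁻⁵ T. Loop 2 (z = 0.01625 m): B₂ = 2.39×10⁻⁵ T.
The fields add: B = B₁ + B₂ = 5.46×10⁻⁵ T.

B ≈ 54.6 μT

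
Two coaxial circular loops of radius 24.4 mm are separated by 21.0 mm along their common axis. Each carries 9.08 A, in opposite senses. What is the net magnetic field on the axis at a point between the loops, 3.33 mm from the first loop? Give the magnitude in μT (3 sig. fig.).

Each loop contributes B = μ₀IR²/[2(R²+z²)^(3/2)] on the axis, with z measured from that loop.
Loop 1 (z = 0.00333 m): B₁ = 2.27×10⁻⁴ T. Loop 2 (z = 0.01767 m): B₂ = 1.24×10⁻⁴ T.
The fields oppose: B = |B₁ − B₂| = 1.03×10⁻⁴ T.

B ≈ 103 μT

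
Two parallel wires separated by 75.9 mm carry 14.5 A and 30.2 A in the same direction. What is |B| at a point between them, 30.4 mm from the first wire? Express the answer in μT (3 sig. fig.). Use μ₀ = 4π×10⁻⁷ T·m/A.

B ≈ 37.4 μT

Each long wire gives B = μ₀I/(2πd). Distances are d₁ = 0.0304 m and d₂ = 0.0455 m.
B₁ = 9.54×10⁻⁵ T, B₂ = 1.33×10⁻⁴ T.
Between parallel currents the two contributions point in opposite directions, so they subtract. B = |B₁ − B₂| = |9.54×10⁻⁵ − 1.33×10⁻⁴| = 3.74×10⁻⁵ T.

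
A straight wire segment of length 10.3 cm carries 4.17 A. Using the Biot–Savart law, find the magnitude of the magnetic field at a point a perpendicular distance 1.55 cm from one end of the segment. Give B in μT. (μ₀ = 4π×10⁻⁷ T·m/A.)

For a finite straight segment, B = (μ₀I/4πd)(sinθ₁ + sinθ₂), where θ₁, θ₂ are the angles from the perpendicular to each end.
The perpendicular foot is at one end, so the two end-offsets along the wire are 0 and L = 0.103 m.
sinθ₁ = 0/√(0²+0.0155²) = 0.0000; sinθ₂ = 0.103/√(0.103²+0.0155²) = 0.9889.
B = (4π×10⁻⁷ × 4.17) / (4π × 0.0155) × (0.0000 + 0.9889) = 2.66×10⁻⁵ T.

B ≈ 26.6 μT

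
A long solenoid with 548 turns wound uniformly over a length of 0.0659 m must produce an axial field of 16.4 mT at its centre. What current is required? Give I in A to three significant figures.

Inside a long solenoid B = μ₀nI with n = 8316 m⁻¹, so I = B/(μ₀n).
I = 1.64×10⁻² / (4π×10⁻⁷ × 8316) = 1.57 A.

I ≈ 1.57 A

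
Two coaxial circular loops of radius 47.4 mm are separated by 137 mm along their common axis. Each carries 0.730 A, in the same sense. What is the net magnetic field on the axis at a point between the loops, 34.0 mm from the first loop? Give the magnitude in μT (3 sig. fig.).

Each loop contributes B = μ₀IR²/[2(R²+z²)^(3/2)] on the axis, with z measured from that loop.
Loop 1 (z = 0.034 m): B₁ = 5.19×10⁻⁶ T. Loop 2 (z = 0.103 m): B₂ = 7.07×10⁻⁷ T.
The fields add: B = B₁ + B₂ = 5.90×10⁻⁶ T.

B ≈ 5.90 μT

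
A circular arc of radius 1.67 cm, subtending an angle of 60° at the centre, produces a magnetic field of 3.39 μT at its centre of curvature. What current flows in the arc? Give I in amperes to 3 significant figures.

I ≈ 0.541 A

For a circular arc, B = μ₀Iφ/(4πR) with φ in radians; here φ = 1.047 rad.
So I = 4πRB/(μ₀φ) = 4π × 0.0167 × 3.39×10⁻⁶ / (4π×10⁻⁷ × 1.047) = 0.541 A.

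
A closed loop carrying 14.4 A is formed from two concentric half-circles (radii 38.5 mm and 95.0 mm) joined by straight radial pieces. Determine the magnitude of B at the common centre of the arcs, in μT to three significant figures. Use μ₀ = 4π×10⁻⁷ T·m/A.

B ≈ 69.9 μT

The radial connectors point toward the centre, so dl × r̂ = 0 and they contribute nothing.
Each semicircle gives μ₀I/(4R): inner arc 1.18×10⁻⁴ T, outer arc 4.76×10⁻⁵ T.
The two arcs carry current in opposite angular senses, so their fields oppose: B = |1.18×10⁻⁴ − 4.76×10⁻⁵| = 6.99×10⁻⁵ T.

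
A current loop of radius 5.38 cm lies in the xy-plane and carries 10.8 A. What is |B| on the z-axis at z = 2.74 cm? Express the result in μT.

B ≈ 89.2 μT

On the axis of a circular loop, B = μ₀IR² / [2(R²+z²)^(3/2)].
R² + z² = (0.0538)² + (0.0274)² = 0.003645 m², and (R²+z²)^(3/2) = 2.20×10⁻⁴ m³.
B = (4π×10⁻⁷ × 10.8 × 0.002894) / (2 × 2.20×10⁻⁴) = 8.92×10⁻⁵ T.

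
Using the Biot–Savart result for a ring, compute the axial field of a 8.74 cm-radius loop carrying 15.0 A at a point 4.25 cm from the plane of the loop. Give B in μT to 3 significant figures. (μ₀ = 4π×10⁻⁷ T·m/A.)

B ≈ 78.4 μT

On the axis of a circular loop, B = μ₀IR² / [2(R²+z²)^(3/2)].
R² + z² = (0.0874)² + (0.0425)² = 0.009445 m², and (R²+z²)^(3/2) = 9.18×10⁻⁴ m³.
B = (4π×10⁻⁷ × 15.0 × 0.007639) / (2 × 9.18×10⁻⁴) = 7.84×10⁻⁵ T.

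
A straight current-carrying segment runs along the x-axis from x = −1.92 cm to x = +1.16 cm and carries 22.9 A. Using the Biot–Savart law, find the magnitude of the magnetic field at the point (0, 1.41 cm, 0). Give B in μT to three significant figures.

B ≈ 234 μT

For a finite straight segment, B = (μ₀I/4πd)(sinθ₁ + sinθ₂), where θ₁, θ₂ are the angles from the perpendicular to each end.
The perpendicular distance is d = 0.0141 m; the end-offsets along the wire are a = 0.0192 m and b = 0.0116 m.
sinθ₁ = 0.0192/√(0.0192²+0.0141²) = 0.8060; sinθ₂ = 0.0116/√(0.0116²+0.0141²) = 0.6353.
B = (4π×10⁻⁷ × 22.9) / (4π × 0.0141) × (0.8060 + 0.6353) = 2.34×10⁻⁴ T.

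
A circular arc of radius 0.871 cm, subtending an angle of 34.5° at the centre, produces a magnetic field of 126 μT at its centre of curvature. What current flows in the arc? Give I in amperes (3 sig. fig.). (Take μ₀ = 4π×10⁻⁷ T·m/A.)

For a circular arc, B = μ₀Iφ/(4πR) with φ in radians; here φ = 0.6021 rad.
So I = 4πRB/(μ₀φ) = 4π × 0.00871 × 1.26×10⁻⁴ / (4π×10⁻⁷ × 0.6021) = 18.2 A.

I ≈ 18.2 A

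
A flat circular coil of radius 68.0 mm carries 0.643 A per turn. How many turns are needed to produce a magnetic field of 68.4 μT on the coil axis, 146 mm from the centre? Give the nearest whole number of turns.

N = 153

For an N-turn coil, B = Nμ₀IR²/[2(R²+z²)^(3/2)]. A single turn gives B₁ = 4.47×10⁻⁷ T with R = 0.068 m, z = 0.146 m.
N = B/B₁ = 6.84×10⁻⁵ / 4.47×10⁻⁷ = 152.97.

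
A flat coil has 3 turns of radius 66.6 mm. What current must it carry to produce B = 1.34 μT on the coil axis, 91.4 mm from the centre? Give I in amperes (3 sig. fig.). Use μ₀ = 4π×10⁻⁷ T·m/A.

I ≈ 0.232 A

For an N-turn coil, B = Nμ₀IR²/[2(R²+z²)^(3/2)] with R = 0.0666 m, z = 0.0914 m, so I = 2B(R²+z²)^(3/2)/(Nμ₀R²) = 2 × 1.34×10⁻⁶ × 1.45×10⁻³ / (3 × 4π×10⁻⁷ × 0.004436) = 0.232 A.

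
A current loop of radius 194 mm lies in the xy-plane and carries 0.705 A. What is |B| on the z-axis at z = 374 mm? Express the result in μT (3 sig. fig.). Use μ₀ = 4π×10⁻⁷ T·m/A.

B ≈ 0.223 μT

On the axis of a circular loop, B = μ₀IR² / [2(R²+z²)^(3/2)].
R² + z² = (0.194)² + (0.374)² = 0.1775 m², and (R²+z²)^(3/2) = 7.48×10⁻² m³.
B = (4π×10⁻⁷ × 0.705 × 0.03764) / (2 × 7.48×10⁻²) = 2.23×10⁻⁷ T.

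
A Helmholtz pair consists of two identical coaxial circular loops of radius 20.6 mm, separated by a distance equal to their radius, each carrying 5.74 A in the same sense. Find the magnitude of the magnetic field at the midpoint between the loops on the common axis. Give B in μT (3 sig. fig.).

Each loop contributes B = μ₀IR²/[2(R²+z²)^(3/2)] on the axis, with z measured from that loop.
Loop 1 (z = 0.0103 m): B₁ = 1.25×10⁻⁴ T. Loop 2 (z = 0.0103 m): B₂ = 1.25×10⁻⁴ T.
The fields add: B = B₁ + B₂ = 2.51×10⁻⁴ T.

B ≈ 251 μT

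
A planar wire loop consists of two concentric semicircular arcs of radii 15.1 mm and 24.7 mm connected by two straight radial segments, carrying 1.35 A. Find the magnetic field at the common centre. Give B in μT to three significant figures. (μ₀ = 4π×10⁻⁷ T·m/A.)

The radial connectors point toward the centre, so dl × r̂ = 0 and they contribute nothing.
Each semicircle gives μ₀I/(4R): inner arc 2.81×10⁻⁵ T, outer arc 1.72×10⁻⁵ T.
The two arcs carry current in opposite angular senses, so their fields oppose: B = |2.81×10⁻⁵ − 1.72×10⁻⁵| = 1.09×10⁻⁵ T.

B ≈ 10.9 μT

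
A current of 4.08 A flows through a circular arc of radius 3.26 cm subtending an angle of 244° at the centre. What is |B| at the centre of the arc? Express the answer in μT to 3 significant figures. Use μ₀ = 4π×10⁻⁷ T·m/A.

B ≈ 53.3 μT

The Biot–Savart field of a circular arc at its centre is B = μ₀Iφ/(4πR), with φ = 4.259 rad.
B = (4π×10⁻⁷ × 4.08 × 4.259) / (4π × 0.0326) = 5.33×10⁻⁵ T.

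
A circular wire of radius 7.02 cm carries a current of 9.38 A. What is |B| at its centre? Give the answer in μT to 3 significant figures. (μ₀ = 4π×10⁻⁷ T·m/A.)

At the centre of a circular loop the Biot–Savart law gives B = μ₀I/(2R).
B = (4π×10⁻⁷ × 9.38) / (2 × 0.0702) = 8.40×10⁻⁵ T.

B ≈ 84.0 μT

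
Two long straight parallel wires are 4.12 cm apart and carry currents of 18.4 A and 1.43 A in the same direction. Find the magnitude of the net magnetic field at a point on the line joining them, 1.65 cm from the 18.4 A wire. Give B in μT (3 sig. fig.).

B ≈ 211 μT

Each long wire gives B = μ₀I/(2πd). Distances are d₁ = 0.0165 m and d₂ = 0.0247 m.
B₁ = 2.23×10⁻⁴ T, B₂ = 1.16×10⁻⁵ T.
Between parallel currents the two contributions point in opposite directions, so they subtract. B = |B₁ − B₂| = |2.23×10⁻⁴ − 1.16×10⁻⁵| = 2.11×10⁻⁴ T.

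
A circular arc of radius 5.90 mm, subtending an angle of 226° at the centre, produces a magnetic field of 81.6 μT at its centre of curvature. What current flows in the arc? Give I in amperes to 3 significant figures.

For a circular arc, B = μ₀Iφ/(4πR) with φ in radians; here φ = 3.944 rad.
So I = 4πRB/(μ₀φ) = 4π × 0.0059 × 8.16×10⁻⁵ / (4π×10⁻⁷ × 3.944) = 1.22 A.

I ≈ 1.22 A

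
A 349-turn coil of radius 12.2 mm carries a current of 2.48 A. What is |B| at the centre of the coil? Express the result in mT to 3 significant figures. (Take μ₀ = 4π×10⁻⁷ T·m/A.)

For an N-turn flat coil, B = Nμ₀I/(2R) with R = 0.0122 m.
B = 349 × 1.28×10⁻⁴ T = 4.46×10⁻² T.

B ≈ 44.6 mT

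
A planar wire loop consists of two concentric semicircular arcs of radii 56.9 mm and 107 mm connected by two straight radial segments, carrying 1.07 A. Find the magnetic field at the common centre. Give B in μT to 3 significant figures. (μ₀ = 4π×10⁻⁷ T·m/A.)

B ≈ 2.77 μT

The radial connectors point toward the centre, so dl × r̂ = 0 and they contribute nothing.
Each semicircle gives μ₀I/(4R): inner arc 5.91×10⁻⁶ T, outer arc 3.14×10⁻⁶ T.
The two arcs carry current in opposite angular senses, so their fields oppose: B = |5.91×10⁻⁶ − 3.14×10⁻⁶| = 2.77×10⁻⁶ T.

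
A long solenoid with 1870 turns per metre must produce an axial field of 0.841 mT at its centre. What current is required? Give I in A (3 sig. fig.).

I ≈ 0.358 A

Inside a long solenoid B = μ₀nI with n = 1870 m⁻¹, so I = B/(μ₀n).
I = 8.41×10⁻⁴ / (4π×10⁻⁷ × 1870) = 0.358 A.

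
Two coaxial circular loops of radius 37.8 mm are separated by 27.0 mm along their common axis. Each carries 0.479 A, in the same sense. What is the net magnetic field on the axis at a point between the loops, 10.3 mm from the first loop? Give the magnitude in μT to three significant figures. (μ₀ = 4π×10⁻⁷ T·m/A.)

Each loop contributes B = μ₀IR²/[2(R²+z²)^(3/2)] on the axis, with z measured from that loop.
Loop 1 (z = 0.0103 m): B₁ = 7.15×10⁻⁶ T. Loop 2 (z = 0.0167 m): B₂ = 6.09×10⁻⁶ T.
The fields add: B = B₁ + B₂ = 1.32×10⁻⁵ T.

B ≈ 13.2 μT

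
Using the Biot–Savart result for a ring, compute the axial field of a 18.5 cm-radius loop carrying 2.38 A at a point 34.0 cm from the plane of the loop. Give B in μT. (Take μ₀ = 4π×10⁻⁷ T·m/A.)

B ≈ 0.883 μT

On the axis of a circular loop, B = μ₀IR² / [2(R²+z²)^(3/2)].
R² + z² = (0.185)² + (0.34)² = 0.1498 m², and (R²+z²)^(3/2) = 5.80×10⁻² m³.
B = (4π×10⁻⁷ × 2.38 × 0.03422) / (2 × 5.80×10⁻²) = 8.83×10⁻⁷ T.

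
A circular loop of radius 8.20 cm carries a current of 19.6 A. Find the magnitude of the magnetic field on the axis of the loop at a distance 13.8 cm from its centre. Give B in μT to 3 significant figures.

B ≈ 20.0 μT

On the axis of a circular loop, B = μ₀IR² / [2(R²+z²)^(3/2)].
R² + z² = (0.082)² + (0.138)² = 0.02577 m², and (R²+z²)^(3/2) = 4.14×10⁻³ m³.
B = (4π×10⁻⁷ × 19.6 × 0.006724) / (2 × 4.14×10⁻³) = 2.00×10⁻⁵ T.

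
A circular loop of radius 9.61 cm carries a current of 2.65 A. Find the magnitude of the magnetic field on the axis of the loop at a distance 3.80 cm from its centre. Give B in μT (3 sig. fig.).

B ≈ 13.9 μT

On the axis of a circular loop, B = μ₀IR² / [2(R²+z²)^(3/2)].
R² + z² = (0.0961)² + (0.038)² = 0.01068 m², and (R²+z²)^(3/2) = 1.10×10⁻³ m³.
B = (4π×10⁻⁷ × 2.65 × 0.009235) / (2 × 1.10×10⁻³) = 1.39×10⁻⁵ T.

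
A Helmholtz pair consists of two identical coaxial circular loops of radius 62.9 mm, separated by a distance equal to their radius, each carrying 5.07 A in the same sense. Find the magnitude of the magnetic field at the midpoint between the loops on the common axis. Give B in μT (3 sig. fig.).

B ≈ 72.5 μT

Each loop contributes B = μ₀IR²/[2(R²+z²)^(3/2)] on the axis, with z measured from that loop.
Loop 1 (z = 0.03145 m): B₁ = 3.62×10⁻⁵ T. Loop 2 (z = 0.03145 m): B₂ = 3.62×10⁻⁵ T.
The fields add: B = B₁ + B₂ = 7.25×10⁻⁵ T.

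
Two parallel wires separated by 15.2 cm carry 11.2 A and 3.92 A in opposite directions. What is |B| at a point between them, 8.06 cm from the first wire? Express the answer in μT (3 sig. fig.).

Each long wire gives B = μ₀I/(2πd). Distances are d₁ = 0.0806 m and d₂ = 0.0714 m.
B₁ = 2.78×10⁻⁵ T, B₂ = 1.10×10⁻⁵ T.
Between antiparallel currents both contributions point the same way, so they add. B = B₁ + B₂ = 2.78×10⁻⁵ + 1.10×10⁻⁵ = 3.88×10⁻⁵ T.

B ≈ 38.8 μT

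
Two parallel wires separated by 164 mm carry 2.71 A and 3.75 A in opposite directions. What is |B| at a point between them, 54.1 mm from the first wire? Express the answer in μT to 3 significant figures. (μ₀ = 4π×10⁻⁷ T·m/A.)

B ≈ 16.8 μT

Each long wire gives B = μ₀I/(2πd). Distances are d₁ = 0.0541 m and d₂ = 0.1099 m.
B₁ = 1.00×10⁻⁵ T, B₂ = 6.82×10⁻⁶ T.
Between antiparallel currents both contributions point the same way, so they add. B = B₁ + B₂ = 1.00×10⁻⁵ + 6.82×10⁻⁶ = 1.68×10⁻⁵ T.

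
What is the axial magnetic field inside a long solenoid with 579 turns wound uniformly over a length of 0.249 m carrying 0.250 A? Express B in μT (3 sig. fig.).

Inside a long solenoid, B = μ₀nI with n = 2325 turns/m.
B = 4π×10⁻⁷ × 2325 × 0.250 = 7.31×10⁻⁴ T.

B ≈ 731 μT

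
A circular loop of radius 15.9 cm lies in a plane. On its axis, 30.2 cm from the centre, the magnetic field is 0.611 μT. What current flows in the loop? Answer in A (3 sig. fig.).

I ≈ 1.53 A

On the axis of a loop, B = μ₀IR²/[2(R²+z²)^(3/2)], so I = 2B(R²+z²)^(3/2)/(μ₀R²).
R² + z² = 0.02528 + 0.0912 = 0.1165 m²; raised to 3/2 gives 3.98×10⁻² m³.
I = 2 × 6.11×10⁻⁷ × 3.98×10⁻² / (1.26×10⁻⁶ × 0.02528) = 1.53 A.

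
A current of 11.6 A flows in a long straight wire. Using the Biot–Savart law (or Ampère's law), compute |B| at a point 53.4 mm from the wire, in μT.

B ≈ 43.4 μT

For an infinitely long straight wire, B = μ₀I/(2πd).
B = (4π×10⁻⁷ × 11.6) / (2π × 0.0534) = 4.34×10⁻⁵ T.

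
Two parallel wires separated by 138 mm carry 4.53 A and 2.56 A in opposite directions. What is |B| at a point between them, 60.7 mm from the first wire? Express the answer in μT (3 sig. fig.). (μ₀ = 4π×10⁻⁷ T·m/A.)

B ≈ 21.5 μT

Each long wire gives B = μ₀I/(2πd). Distances are d₁ = 0.0607 m and d₂ = 0.0773 m.
B₁ = 1.49×10⁻⁵ T, B₂ = 6.62×10⁻⁶ T.
Between antiparallel currents both contributions point the same way, so they add. B = B₁ + B₂ = 1.49×10⁻⁵ + 6.62×10⁻⁶ = 2.15×10⁻⁵ T.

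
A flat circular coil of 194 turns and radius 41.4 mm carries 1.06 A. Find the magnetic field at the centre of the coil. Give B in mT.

For an N-turn flat coil, B = Nμ₀I/(2R) with R = 0.0414 m.
B = 194 × 1.61×10⁻⁵ T = 3.12×10⁻³ T.

B ≈ 3.12 mT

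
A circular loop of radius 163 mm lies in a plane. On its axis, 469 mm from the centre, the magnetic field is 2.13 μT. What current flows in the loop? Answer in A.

I ≈ 15.6 A

On the axis of a loop, B = μ₀IR²/[2(R²+z²)^(3/2)], so I = 2B(R²+z²)^(3/2)/(μ₀R²).
R² + z² = 0.02657 + 0.22 = 0.2465 m²; raised to 3/2 gives 0.122 m³.
I = 2 × 2.13×10⁻⁶ × 0.122 / (1.26×10⁻⁶ × 0.02657) = 15.6 A.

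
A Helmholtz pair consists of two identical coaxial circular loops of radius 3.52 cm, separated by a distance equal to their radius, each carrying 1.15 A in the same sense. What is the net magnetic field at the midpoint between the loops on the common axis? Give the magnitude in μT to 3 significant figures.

B ≈ 29.4 μT

Each loop contributes B = μ₀IR²/[2(R²+z²)^(3/2)] on the axis, with z measured from that loop.
Loop 1 (z = 0.0176 m): B₁ = 1.47×10⁻⁵ T. Loop 2 (z = 0.0176 m): B₂ = 1.47×10⁻⁵ T.
The fields add: B = B₁ + B₂ = 2.94×10⁻⁵ T.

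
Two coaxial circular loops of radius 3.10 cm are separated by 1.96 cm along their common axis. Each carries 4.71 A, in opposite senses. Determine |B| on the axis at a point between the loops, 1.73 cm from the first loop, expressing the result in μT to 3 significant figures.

B ≈ 31.1 μT

Each loop contributes B = μ₀IR²/[2(R²+z²)^(3/2)] on the axis, with z measured from that loop.
Loop 1 (z = 0.0173 m): B₁ = 6.36×10⁻⁵ T. Loop 2 (z = 0.0023 m): B₂ = 9.47×10⁻⁵ T.
The fields oppose: B = |B₁ − B₂| = 3.11×10⁻⁵ T.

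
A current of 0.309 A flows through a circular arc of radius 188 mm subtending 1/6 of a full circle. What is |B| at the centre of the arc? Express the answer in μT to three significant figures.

The Biot–Savart field of a circular arc at its centre is B = μ₀Iφ/(4πR), with φ = 1.047 rad.
B = (4π×10⁻⁷ × 0.309 × 1.047) / (4π × 0.188) = 1.72×10⁻⁷ T.

B ≈ 0.172 μT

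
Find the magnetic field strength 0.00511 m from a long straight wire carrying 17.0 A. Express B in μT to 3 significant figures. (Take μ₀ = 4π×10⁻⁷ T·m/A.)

For an infinitely long straight wire, B = μ₀I/(2πd).
B = (4π×10⁻⁷ × 17.0) / (2π × 0.00511) = 6.65×10⁻⁴ T.

B ≈ 665 μT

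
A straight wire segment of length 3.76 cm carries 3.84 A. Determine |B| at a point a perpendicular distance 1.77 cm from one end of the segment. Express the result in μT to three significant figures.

For a finite straight segment, B = (μ₀I/4πd)(sinθ₁ + sinθ₂), where θ₁, θ₂ are the angles from the perpendicular to each end.
The perpendicular foot is at one end, so the two end-offsets along the wire are 0 and L = 0.0376 m.
sinθ₁ = 0/√(0²+0.0177²) = 0.0000; sinθ₂ = 0.0376/√(0.0376²+0.0177²) = 0.9048.
B = (4π×10⁻⁷ × 3.84) / (4π × 0.0177) × (0.0000 + 0.9048) = 1.96×10⁻⁵ T.

B ≈ 19.6 μT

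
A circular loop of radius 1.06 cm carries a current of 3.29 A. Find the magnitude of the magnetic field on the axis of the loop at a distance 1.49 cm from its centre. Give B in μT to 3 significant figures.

On the axis of a circular loop, B = μ₀IR² / [2(R²+z²)^(3/2)].
R² + z² = (0.0106)² + (0.0149)² = 0.0003344 m², and (R²+z²)^(3/2) = 6.11×10⁻⁶ m³.
B = (4π×10⁻⁷ × 3.29 × 0.0001124) / (2 × 6.11×10⁻⁶) = 3.80×10⁻⁵ T.

B ≈ 38.0 μT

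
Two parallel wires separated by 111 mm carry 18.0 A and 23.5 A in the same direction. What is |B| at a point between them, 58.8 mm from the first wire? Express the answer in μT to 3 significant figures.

Each long wire gives B = μ₀I/(2πd). Distances are d₁ = 0.0588 m and d₂ = 0.0522 m.
B₁ = 6.12×10⁻⁵ T, B₂ = 9.00×10⁻⁵ T.
Between parallel currents the two contributions point in opposite directions, so they subtract. B = |B₁ − B₂| = |6.12×10⁻⁵ − 9.00×10⁻⁵| = 2.88×10⁻⁵ T.

B ≈ 28.8 μT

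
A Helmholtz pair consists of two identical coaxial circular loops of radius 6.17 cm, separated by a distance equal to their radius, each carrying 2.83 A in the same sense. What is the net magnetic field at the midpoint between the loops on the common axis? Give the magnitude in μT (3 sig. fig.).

B ≈ 41.2 μT

Each loop contributes B = μ₀IR²/[2(R²+z²)^(3/2)] on the axis, with z measured from that loop.
Loop 1 (z = 0.03085 m): B₁ = 2.06×10⁻⁵ T. Loop 2 (z = 0.03085 m): B₂ = 2.06×10⁻⁵ T.
The fields add: B = B₁ + B₂ = 4.12×10⁻⁵ T.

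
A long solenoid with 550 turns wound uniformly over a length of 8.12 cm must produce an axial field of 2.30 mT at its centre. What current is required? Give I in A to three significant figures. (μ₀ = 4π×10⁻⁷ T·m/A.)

I ≈ 0.270 A

Inside a long solenoid B = μ₀nI with n = 6773 m⁻¹, so I = B/(μ₀n).
I = 2.30×10⁻³ / (4π×10⁻⁷ × 6773) = 0.270 A.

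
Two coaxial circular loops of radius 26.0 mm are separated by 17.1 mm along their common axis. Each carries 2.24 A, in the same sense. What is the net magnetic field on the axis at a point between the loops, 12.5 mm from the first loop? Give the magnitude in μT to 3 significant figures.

B ≈ 91.3 μT

Each loop contributes B = μ₀IR²/[2(R²+z²)^(3/2)] on the axis, with z measured from that loop.
Loop 1 (z = 0.0125 m): B₁ = 3.96×10⁻⁵ T. Loop 2 (z = 0.0046 m): B₂ = 5.17×10⁻⁵ T.
The fields add: B = B₁ + B₂ = 9.13×10⁻⁵ T.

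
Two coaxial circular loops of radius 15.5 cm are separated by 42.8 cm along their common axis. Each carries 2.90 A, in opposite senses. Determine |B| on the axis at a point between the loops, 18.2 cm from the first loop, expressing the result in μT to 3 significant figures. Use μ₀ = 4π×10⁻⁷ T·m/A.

Each loop contributes B = μ₀IR²/[2(R²+z²)^(3/2)] on the axis, with z measured from that loop.
Loop 1 (z = 0.182 m): B₁ = 3.20×10⁻⁶ T. Loop 2 (z = 0.246 m): B₂ = 1.78×10⁻⁶ T.
The fields oppose: B = |B₁ − B₂| = 1.42×10⁻⁶ T.

B ≈ 1.42 μT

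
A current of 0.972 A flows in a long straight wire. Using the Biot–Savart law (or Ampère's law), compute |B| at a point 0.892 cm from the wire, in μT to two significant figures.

B ≈ 22 μT

For an infinitely long straight wire, B = μ₀I/(2πd).
B = (4π×10⁻⁷ × 0.972) / (2π × 0.00892) = 2.18×10⁻⁵ T.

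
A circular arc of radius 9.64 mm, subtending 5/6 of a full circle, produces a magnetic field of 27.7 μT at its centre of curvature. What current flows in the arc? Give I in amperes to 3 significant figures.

I ≈ 0.510 A

For a circular arc, B = μ₀Iφ/(4πR) with φ in radians; here φ = 5.236 rad.
So I = 4πRB/(μ₀φ) = 4π × 0.00964 × 2.77×10⁻⁵ / (4π×10⁻⁷ × 5.236) = 0.510 A.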